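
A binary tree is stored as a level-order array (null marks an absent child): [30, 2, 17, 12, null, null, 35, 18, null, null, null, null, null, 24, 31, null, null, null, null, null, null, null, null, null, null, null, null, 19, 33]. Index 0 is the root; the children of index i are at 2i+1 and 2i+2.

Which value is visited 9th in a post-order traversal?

17

Post-order visits the left subtree, then the right subtree, then the node.
At 30: go left to 2.
  At 2: go left to 12.
    At 12: go left to 18.
      18 is a leaf — visit 18.
    At 12: no right child.
    Visit 12.
  At 2: no right child.
  Visit 2.
At 30: go right to 17.
  At 17: no left child.
  At 17: go right to 35.
    At 35: go left to 24.
      At 24: go left to 19.
        19 is a leaf — visit 19.
      At 24: go right to 33.
        33 is a leaf — visit 33.
      Visit 24.
    At 35: go right to 31.
      31 is a leaf — visit 31.
    Visit 35.
  Visit 17.
Visit 30.
Full post-order sequence: 18, 12, 2, 19, 33, 24, 31, 35, 17, 30.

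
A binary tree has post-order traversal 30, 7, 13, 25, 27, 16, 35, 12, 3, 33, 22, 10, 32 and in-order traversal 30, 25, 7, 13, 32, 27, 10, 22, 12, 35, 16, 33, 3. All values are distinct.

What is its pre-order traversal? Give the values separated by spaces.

32 25 30 13 7 10 27 22 33 12 35 16 3

The last element of post-order is the root; it splits in-order into left and right subtrees.
Root 32: left subtree has 4 nodes {30, 25, 7, 13}, right has 8 {27, 10, 22, 12, 35, 16, 33, 3}.
  Root 25: left subtree has 1 node {30}, right has 2 {7, 13}.
    Root 13: left subtree has 1 node {7}, right has 0 { }.
  Root 10: left subtree has 1 node {27}, right has 6 {22, 12, 35, 16, 33, 3}.
    Root 22: left subtree has 0 nodes { }, right has 5 {12, 35, 16, 33, 3}.
      Root 33: left subtree has 3 nodes {12, 35, 16}, right has 1 {3}.
        Root 12: left subtree has 0 nodes { }, right has 2 {35, 16}.
          Root 35: left subtree has 0 nodes { }, right has 1 {16}.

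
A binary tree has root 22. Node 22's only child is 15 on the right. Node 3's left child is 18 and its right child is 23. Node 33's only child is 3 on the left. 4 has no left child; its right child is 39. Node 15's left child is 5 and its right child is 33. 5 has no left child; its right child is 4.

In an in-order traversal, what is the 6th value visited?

18

In-order visits the left subtree, then the node, then the right subtree.
At 22: no left child.
Visit 22.
At 22: go right to 15.
  At 15: go left to 5.
    At 5: no left child.
    Visit 5.
    At 5: go right to 4.
      At 4: no left child.
      Visit 4.
      At 4: go right to 39.
        39 is a leaf — visit 39.
  Visit 15.
  At 15: go right to 33.
    At 33: go left to 3.
      At 3: go left to 18.
        18 is a leaf — visit 18.
      Visit 3.
      At 3: go right to 23.
        23 is a leaf — visit 23.
    Visit 33.
    At 33: no right child.
Full in-order sequence: 22, 5, 4, 39, 15, 18, 3, 23, 33.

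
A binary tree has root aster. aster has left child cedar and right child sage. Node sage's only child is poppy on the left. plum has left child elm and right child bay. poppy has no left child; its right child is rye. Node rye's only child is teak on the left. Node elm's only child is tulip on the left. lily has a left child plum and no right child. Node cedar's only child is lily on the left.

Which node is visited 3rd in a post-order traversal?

bay

Post-order visits the left subtree, then the right subtree, then the node.
At aster: go left to cedar.
  At cedar: go left to lily.
    At lily: go left to plum.
      At plum: go left to elm.
        At elm: go left to tulip.
          tulip is a leaf — visit tulip.
        At elm: no right child.
        Visit elm.
      At plum: go right to bay.
        bay is a leaf — visit bay.
      Visit plum.
    At lily: no right child.
    Visit lily.
  At cedar: no right child.
  Visit cedar.
At aster: go right to sage.
  At sage: go left to poppy.
    At poppy: no left child.
    At poppy: go right to rye.
      At rye: go left to teak.
        teak is a leaf — visit teak.
      At rye: no right child.
      Visit rye.
    Visit poppy.
  At sage: no right child.
  Visit sage.
Visit aster.
Full post-order sequence: tulip, elm, bay, plum, lily, cedar, teak, rye, poppy, sage, aster.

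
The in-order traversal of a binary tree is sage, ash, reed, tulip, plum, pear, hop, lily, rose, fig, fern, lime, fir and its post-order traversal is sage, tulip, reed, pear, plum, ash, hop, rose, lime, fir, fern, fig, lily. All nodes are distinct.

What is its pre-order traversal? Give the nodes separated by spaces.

lily hop ash sage plum reed tulip pear fig rose fern fir lime

The last element of post-order is the root; it splits in-order into left and right subtrees.
Root lily: left subtree has 7 nodes {sage, ash, reed, tulip, plum, pear, hop}, right has 5 {rose, fig, fern, lime, fir}.
  Root hop: left subtree has 6 nodes {sage, ash, reed, tulip, plum, pear}, right has 0 { }.
    Root ash: left subtree has 1 node {sage}, right has 4 {reed, tulip, plum, pear}.
      Root plum: left subtree has 2 nodes {reed, tulip}, right has 1 {pear}.
        Root reed: left subtree has 0 nodes { }, right has 1 {tulip}.
  Root fig: left subtree has 1 node {rose}, right has 3 {fern, lime, fir}.
    Root fern: left subtree has 0 nodes { }, right has 2 {lime, fir}.
      Root fir: left subtree has 1 node {lime}, right has 0 { }.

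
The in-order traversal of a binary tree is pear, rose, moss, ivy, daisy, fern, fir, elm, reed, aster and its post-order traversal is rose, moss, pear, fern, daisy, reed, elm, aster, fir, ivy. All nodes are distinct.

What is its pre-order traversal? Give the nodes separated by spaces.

ivy pear moss rose fir daisy fern aster elm reed

The last element of post-order is the root; it splits in-order into left and right subtrees.
Root ivy: left subtree has 3 nodes {pear, rose, moss}, right has 6 {daisy, fern, fir, elm, reed, aster}.
  Root pear: left subtree has 0 nodes { }, right has 2 {rose, moss}.
    Root moss: left subtree has 1 node {rose}, right has 0 { }.
  Root fir: left subtree has 2 nodes {daisy, fern}, right has 3 {elm, reed, aster}.
    Root daisy: left subtree has 0 nodes { }, right has 1 {fern}.
    Root aster: left subtree has 2 nodes {elm, reed}, right has 0 { }.
      Root elm: left subtree has 0 nodes { }, right has 1 {reed}.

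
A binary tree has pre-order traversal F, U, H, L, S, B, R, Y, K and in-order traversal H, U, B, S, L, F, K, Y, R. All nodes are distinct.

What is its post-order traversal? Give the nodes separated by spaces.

The first element of pre-order is the root; it splits in-order into left and right subtrees.
Root F: left subtree has 5 nodes {H, U, B, S, L}, right has 3 {K, Y, R}.
  Root U: left subtree has 1 node {H}, right has 3 {B, S, L}.
    Root L: left subtree has 2 nodes {B, S}, right has 0 { }.
      Root S: left subtree has 1 node {B}, right has 0 { }.
  Root R: left subtree has 2 nodes {K, Y}, right has 0 { }.
    Root Y: left subtree has 1 node {K}, right has 0 { }.

H B S L U K Y R F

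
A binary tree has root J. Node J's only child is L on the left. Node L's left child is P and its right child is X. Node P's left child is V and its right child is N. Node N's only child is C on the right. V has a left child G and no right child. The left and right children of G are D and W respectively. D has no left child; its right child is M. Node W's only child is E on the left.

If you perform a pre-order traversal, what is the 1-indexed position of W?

Pre-order visits the node, then its left subtree, then its right subtree.
Visit J.
At J: go left to L.
  Visit L.
  At L: go left to P.
    Visit P.
    At P: go left to V.
      Visit V.
      At V: go left to G.
        Visit G.
        At G: go left to D.
          Visit D.
          At D: no left child.
          At D: go right to M.
            M is a leaf — visit M.
        At G: go right to W.
          Visit W.
          At W: go left to E.
            E is a leaf — visit E.
          At W: no right child.
      At V: no right child.
    At P: go right to N.
      Visit N.
      At N: no left child.
      At N: go right to C.
        C is a leaf — visit C.
  At L: go right to X.
    X is a leaf — visit X.
At J: no right child.
Full pre-order sequence: J, L, P, V, G, D, M, W, E, N, C, X.

8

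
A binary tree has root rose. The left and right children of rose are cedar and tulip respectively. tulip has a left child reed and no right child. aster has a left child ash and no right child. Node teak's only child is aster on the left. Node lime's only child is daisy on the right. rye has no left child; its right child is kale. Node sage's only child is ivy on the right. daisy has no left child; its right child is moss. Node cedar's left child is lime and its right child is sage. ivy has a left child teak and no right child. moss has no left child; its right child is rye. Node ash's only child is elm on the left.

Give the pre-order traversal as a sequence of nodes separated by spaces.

Pre-order visits the node, then its left subtree, then its right subtree.
Visit rose.
At rose: go left to cedar.
  Visit cedar.
  At cedar: go left to lime.
    Visit lime.
    At lime: no left child.
    At lime: go right to daisy.
      Visit daisy.
      At daisy: no left child.
      At daisy: go right to moss.
        Visit moss.
        At moss: no left child.
        At moss: go right to rye.
          Visit rye.
          At rye: no left child.
          At rye: go right to kale.
            kale is a leaf — visit kale.
  At cedar: go right to sage.
    Visit sage.
    At sage: no left child.
    At sage: go right to ivy.
      Visit ivy.
      At ivy: go left to teak.
        Visit teak.
        At teak: go left to aster.
          Visit aster.
          At aster: go left to ash.
            Visit ash.
            At ash: go left to elm.
              elm is a leaf — visit elm.
            At ash: no right child.
          At aster: no right child.
        At teak: no right child.
      At ivy: no right child.
At rose: go right to tulip.
  Visit tulip.
  At tulip: go left to reed.
    reed is a leaf — visit reed.
  At tulip: no right child.

rose cedar lime daisy moss rye kale sage ivy teak aster ash elm tulip reed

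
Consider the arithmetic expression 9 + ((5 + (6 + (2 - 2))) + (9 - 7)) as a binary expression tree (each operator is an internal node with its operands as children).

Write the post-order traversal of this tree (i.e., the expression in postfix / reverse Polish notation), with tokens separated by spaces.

9 5 6 2 2 - + + 9 7 - + +

Post-order on an expression tree gives postfix notation: for each operator, emit left operand, right operand, then the operator.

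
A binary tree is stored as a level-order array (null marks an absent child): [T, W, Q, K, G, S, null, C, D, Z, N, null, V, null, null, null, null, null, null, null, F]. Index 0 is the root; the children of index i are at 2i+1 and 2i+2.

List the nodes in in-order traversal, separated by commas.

In-order visits the left subtree, then the node, then the right subtree.
At T: go left to W.
  At W: go left to K.
    At K: go left to C.
      C is a leaf — visit C.
    Visit K.
    At K: go right to D.
      D is a leaf — visit D.
  Visit W.
  At W: go right to G.
    At G: go left to Z.
      At Z: no left child.
      Visit Z.
      At Z: go right to F.
        F is a leaf — visit F.
    Visit G.
    At G: go right to N.
      N is a leaf — visit N.
Visit T.
At T: go right to Q.
  At Q: go left to S.
    At S: no left child.
    Visit S.
    At S: go right to V.
      V is a leaf — visit V.
  Visit Q.
  At Q: no right child.

C, K, D, W, Z, F, G, N, T, S, V, Q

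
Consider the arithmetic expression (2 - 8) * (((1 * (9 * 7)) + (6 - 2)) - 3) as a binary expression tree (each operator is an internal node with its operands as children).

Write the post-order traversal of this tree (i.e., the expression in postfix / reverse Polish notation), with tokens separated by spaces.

Post-order on an expression tree gives postfix notation: for each operator, emit left operand, right operand, then the operator.

2 8 - 1 9 7 * * 6 2 - + 3 - *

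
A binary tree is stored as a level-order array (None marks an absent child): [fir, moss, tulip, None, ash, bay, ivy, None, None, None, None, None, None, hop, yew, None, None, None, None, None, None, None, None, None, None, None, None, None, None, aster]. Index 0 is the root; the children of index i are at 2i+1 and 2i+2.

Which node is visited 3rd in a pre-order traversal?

Pre-order visits the node, then its left subtree, then its right subtree.
Visit fir.
At fir: go left to moss.
  Visit moss.
  At moss: no left child.
  At moss: go right to ash.
    ash is a leaf — visit ash.
At fir: go right to tulip.
  Visit tulip.
  At tulip: go left to bay.
    bay is a leaf — visit bay.
  At tulip: go right to ivy.
    Visit ivy.
    At ivy: go left to hop.
      hop is a leaf — visit hop.
    At ivy: go right to yew.
      Visit yew.
      At yew: go left to aster.
        aster is a leaf — visit aster.
      At yew: no right child.
Full pre-order sequence: fir, moss, ash, tulip, bay, ivy, hop, yew, aster.

ash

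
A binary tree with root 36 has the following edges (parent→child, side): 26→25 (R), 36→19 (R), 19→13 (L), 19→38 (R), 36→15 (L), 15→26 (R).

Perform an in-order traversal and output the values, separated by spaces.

In-order visits the left subtree, then the node, then the right subtree.
At 36: go left to 15.
  At 15: no left child.
  Visit 15.
  At 15: go right to 26.
    At 26: no left child.
    Visit 26.
    At 26: go right to 25.
      25 is a leaf — visit 25.
Visit 36.
At 36: go right to 19.
  At 19: go left to 13.
    13 is a leaf — visit 13.
  Visit 19.
  At 19: go right to 38.
    38 is a leaf — visit 38.

15 26 25 36 13 19 38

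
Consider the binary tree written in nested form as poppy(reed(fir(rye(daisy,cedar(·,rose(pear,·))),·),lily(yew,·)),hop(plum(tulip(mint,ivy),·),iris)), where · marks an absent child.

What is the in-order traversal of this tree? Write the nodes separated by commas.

In-order visits the left subtree, then the node, then the right subtree.
At poppy: go left to reed.
  At reed: go left to fir.
    At fir: go left to rye.
      At rye: go left to daisy.
        daisy is a leaf — visit daisy.
      Visit rye.
      At rye: go right to cedar.
        At cedar: no left child.
        Visit cedar.
        At cedar: go right to rose.
          At rose: go left to pear.
            pear is a leaf — visit pear.
          Visit rose.
          At rose: no right child.
    Visit fir.
    At fir: no right child.
  Visit reed.
  At reed: go right to lily.
    At lily: go left to yew.
      yew is a leaf — visit yew.
    Visit lily.
    At lily: no right child.
Visit poppy.
At poppy: go right to hop.
  At hop: go left to plum.
    At plum: go left to tulip.
      At tulip: go left to mint.
        mint is a leaf — visit mint.
      Visit tulip.
      At tulip: go right to ivy.
        ivy is a leaf — visit ivy.
    Visit plum.
    At plum: no right child.
  Visit hop.
  At hop: go right to iris.
    iris is a leaf — visit iris.

daisy, rye, cedar, pear, rose, fir, reed, yew, lily, poppy, mint, tulip, ivy, plum, hop, iris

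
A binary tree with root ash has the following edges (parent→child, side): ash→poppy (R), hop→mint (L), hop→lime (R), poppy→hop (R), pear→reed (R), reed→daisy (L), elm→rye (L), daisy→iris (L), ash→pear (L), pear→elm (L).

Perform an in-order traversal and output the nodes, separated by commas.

In-order visits the left subtree, then the node, then the right subtree.
At ash: go left to pear.
  At pear: go left to elm.
    At elm: go left to rye.
      rye is a leaf — visit rye.
    Visit elm.
    At elm: no right child.
  Visit pear.
  At pear: go right to reed.
    At reed: go left to daisy.
      At daisy: go left to iris.
        iris is a leaf — visit iris.
      Visit daisy.
      At daisy: no right child.
    Visit reed.
    At reed: no right child.
Visit ash.
At ash: go right to poppy.
  At poppy: no left child.
  Visit poppy.
  At poppy: go right to hop.
    At hop: go left to mint.
      mint is a leaf — visit mint.
    Visit hop.
    At hop: go right to lime.
      lime is a leaf — visit lime.

rye, elm, pear, iris, daisy, reed, ash, poppy, mint, hop, lime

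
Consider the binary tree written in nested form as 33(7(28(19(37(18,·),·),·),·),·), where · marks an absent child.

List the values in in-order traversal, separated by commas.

In-order visits the left subtree, then the node, then the right subtree.
At 33: go left to 7.
  At 7: go left to 28.
    At 28: go left to 19.
      At 19: go left to 37.
        At 37: go left to 18.
          18 is a leaf — visit 18.
        Visit 37.
        At 37: no right child.
      Visit 19.
      At 19: no right child.
    Visit 28.
    At 28: no right child.
  Visit 7.
  At 7: no right child.
Visit 33.
At 33: no right child.

18, 37, 19, 28, 7, 33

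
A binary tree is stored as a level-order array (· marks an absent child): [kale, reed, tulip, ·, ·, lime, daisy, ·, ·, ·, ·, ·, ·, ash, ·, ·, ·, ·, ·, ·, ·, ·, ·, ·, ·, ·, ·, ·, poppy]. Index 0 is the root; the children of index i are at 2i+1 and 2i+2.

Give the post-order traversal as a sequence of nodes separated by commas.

reed, lime, poppy, ash, daisy, tulip, kale

Post-order visits the left subtree, then the right subtree, then the node.
At kale: go left to reed.
  reed is a leaf — visit reed.
At kale: go right to tulip.
  At tulip: go left to lime.
    lime is a leaf — visit lime.
  At tulip: go right to daisy.
    At daisy: go left to ash.
      At ash: no left child.
      At ash: go right to poppy.
        poppy is a leaf — visit poppy.
      Visit ash.
    At daisy: no right child.
    Visit daisy.
  Visit tulip.
Visit kale.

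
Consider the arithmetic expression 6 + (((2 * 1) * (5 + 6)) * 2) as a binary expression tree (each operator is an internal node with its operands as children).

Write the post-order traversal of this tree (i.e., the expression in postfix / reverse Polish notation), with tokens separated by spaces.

Post-order on an expression tree gives postfix notation: for each operator, emit left operand, right operand, then the operator.

6 2 1 * 5 6 + * 2 * +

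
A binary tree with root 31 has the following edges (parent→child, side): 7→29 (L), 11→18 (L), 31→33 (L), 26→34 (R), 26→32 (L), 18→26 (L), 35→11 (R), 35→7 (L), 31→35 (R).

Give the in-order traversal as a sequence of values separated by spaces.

In-order visits the left subtree, then the node, then the right subtree.
At 31: go left to 33.
  33 is a leaf — visit 33.
Visit 31.
At 31: go right to 35.
  At 35: go left to 7.
    At 7: go left to 29.
      29 is a leaf — visit 29.
    Visit 7.
    At 7: no right child.
  Visit 35.
  At 35: go right to 11.
    At 11: go left to 18.
      At 18: go left to 26.
        At 26: go left to 32.
          32 is a leaf — visit 32.
        Visit 26.
        At 26: go right to 34.
          34 is a leaf — visit 34.
      Visit 18.
      At 18: no right child.
    Visit 11.
    At 11: no right child.

33 31 29 7 35 32 26 34 18 11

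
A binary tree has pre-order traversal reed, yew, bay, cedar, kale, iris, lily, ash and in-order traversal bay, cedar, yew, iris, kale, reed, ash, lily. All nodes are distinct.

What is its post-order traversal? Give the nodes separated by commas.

cedar, bay, iris, kale, yew, ash, lily, reed

The first element of pre-order is the root; it splits in-order into left and right subtrees.
Root reed: left subtree has 5 nodes {bay, cedar, yew, iris, kale}, right has 2 {ash, lily}.
  Root yew: left subtree has 2 nodes {bay, cedar}, right has 2 {iris, kale}.
    Root bay: left subtree has 0 nodes { }, right has 1 {cedar}.
    Root kale: left subtree has 1 node {iris}, right has 0 { }.
  Root lily: left subtree has 1 node {ash}, right has 0 { }.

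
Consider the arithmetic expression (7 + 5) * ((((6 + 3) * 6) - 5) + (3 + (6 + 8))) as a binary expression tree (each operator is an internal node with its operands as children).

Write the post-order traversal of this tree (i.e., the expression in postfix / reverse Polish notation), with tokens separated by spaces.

Post-order on an expression tree gives postfix notation: for each operator, emit left operand, right operand, then the operator.

7 5 + 6 3 + 6 * 5 - 3 6 8 + + + *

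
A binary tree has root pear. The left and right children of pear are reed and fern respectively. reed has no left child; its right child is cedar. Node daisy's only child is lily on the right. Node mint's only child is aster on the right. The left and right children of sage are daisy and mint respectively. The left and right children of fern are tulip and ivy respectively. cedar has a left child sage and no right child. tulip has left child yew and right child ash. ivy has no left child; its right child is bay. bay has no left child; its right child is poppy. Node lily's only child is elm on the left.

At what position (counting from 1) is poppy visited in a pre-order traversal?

16

Pre-order visits the node, then its left subtree, then its right subtree.
Visit pear.
At pear: go left to reed.
  Visit reed.
  At reed: no left child.
  At reed: go right to cedar.
    Visit cedar.
    At cedar: go left to sage.
      Visit sage.
      At sage: go left to daisy.
        Visit daisy.
        At daisy: no left child.
        At daisy: go right to lily.
          Visit lily.
          At lily: go left to elm.
            elm is a leaf — visit elm.
          At lily: no right child.
      At sage: go right to mint.
        Visit mint.
        At mint: no left child.
        At mint: go right to aster.
          aster is a leaf — visit aster.
    At cedar: no right child.
At pear: go right to fern.
  Visit fern.
  At fern: go left to tulip.
    Visit tulip.
    At tulip: go left to yew.
      yew is a leaf — visit yew.
    At tulip: go right to ash.
      ash is a leaf — visit ash.
  At fern: go right to ivy.
    Visit ivy.
    At ivy: no left child.
    At ivy: go right to bay.
      Visit bay.
      At bay: no left child.
      At bay: go right to poppy.
        poppy is a leaf — visit poppy.
Full pre-order sequence: pear, reed, cedar, sage, daisy, lily, elm, mint, aster, fern, tulip, yew, ash, ivy, bay, poppy.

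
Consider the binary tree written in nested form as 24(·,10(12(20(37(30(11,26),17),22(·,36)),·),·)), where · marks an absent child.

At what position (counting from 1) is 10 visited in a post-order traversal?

10

Post-order visits the left subtree, then the right subtree, then the node.
At 24: no left child.
At 24: go right to 10.
  At 10: go left to 12.
    At 12: go left to 20.
      At 20: go left to 37.
        At 37: go left to 30.
          At 30: go left to 11.
            11 is a leaf — visit 11.
          At 30: go right to 26.
            26 is a leaf — visit 26.
          Visit 30.
        At 37: go right to 17.
          17 is a leaf — visit 17.
        Visit 37.
      At 20: go right to 22.
        At 22: no left child.
        At 22: go right to 36.
          36 is a leaf — visit 36.
        Visit 22.
      Visit 20.
    At 12: no right child.
    Visit 12.
  At 10: no right child.
  Visit 10.
Visit 24.
Full post-order sequence: 11, 26, 30, 17, 37, 36, 22, 20, 12, 10, 24.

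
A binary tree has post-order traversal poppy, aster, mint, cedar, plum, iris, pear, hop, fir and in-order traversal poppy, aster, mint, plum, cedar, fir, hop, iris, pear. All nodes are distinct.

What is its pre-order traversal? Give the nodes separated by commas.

fir, plum, mint, aster, poppy, cedar, hop, pear, iris

The last element of post-order is the root; it splits in-order into left and right subtrees.
Root fir: left subtree has 5 nodes {poppy, aster, mint, plum, cedar}, right has 3 {hop, iris, pear}.
  Root plum: left subtree has 3 nodes {poppy, aster, mint}, right has 1 {cedar}.
    Root mint: left subtree has 2 nodes {poppy, aster}, right has 0 { }.
      Root aster: left subtree has 1 node {poppy}, right has 0 { }.
  Root hop: left subtree has 0 nodes { }, right has 2 {iris, pear}.
    Root pear: left subtree has 1 node {iris}, right has 0 { }.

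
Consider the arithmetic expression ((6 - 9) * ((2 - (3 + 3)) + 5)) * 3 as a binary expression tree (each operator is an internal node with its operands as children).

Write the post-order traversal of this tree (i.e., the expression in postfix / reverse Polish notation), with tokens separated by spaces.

Post-order on an expression tree gives postfix notation: for each operator, emit left operand, right operand, then the operator.

6 9 - 2 3 3 + - 5 + * 3 *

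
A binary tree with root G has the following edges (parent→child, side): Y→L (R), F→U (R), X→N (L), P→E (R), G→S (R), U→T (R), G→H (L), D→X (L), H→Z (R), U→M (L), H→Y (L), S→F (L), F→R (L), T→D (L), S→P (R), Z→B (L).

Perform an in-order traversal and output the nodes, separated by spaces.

Y L H B Z G R F M U N X D T S P E

In-order visits the left subtree, then the node, then the right subtree.
At G: go left to H.
  At H: go left to Y.
    At Y: no left child.
    Visit Y.
    At Y: go right to L.
      L is a leaf — visit L.
  Visit H.
  At H: go right to Z.
    At Z: go left to B.
      B is a leaf — visit B.
    Visit Z.
    At Z: no right child.
Visit G.
At G: go right to S.
  At S: go left to F.
    At F: go left to R.
      R is a leaf — visit R.
    Visit F.
    At F: go right to U.
      At U: go left to M.
        M is a leaf — visit M.
      Visit U.
      At U: go right to T.
        At T: go left to D.
          At D: go left to X.
            At X: go left to N.
              N is a leaf — visit N.
            Visit X.
            At X: no right child.
          Visit D.
          At D: no right child.
        Visit T.
        At T: no right child.
  Visit S.
  At S: go right to P.
    At P: no left child.
    Visit P.
    At P: go right to E.
      E is a leaf — visit E.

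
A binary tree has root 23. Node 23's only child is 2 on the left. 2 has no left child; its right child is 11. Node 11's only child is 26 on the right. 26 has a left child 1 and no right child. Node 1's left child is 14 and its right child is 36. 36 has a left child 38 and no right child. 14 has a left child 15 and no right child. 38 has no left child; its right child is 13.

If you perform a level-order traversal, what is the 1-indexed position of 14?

Level-order visits nodes level by level from the root, left to right within each level.
Level 0: 23
Level 1: 2
Level 2: 11
Level 3: 26
Level 4: 1
Level 5: 14, 36
Level 6: 15, 38
Level 7: 13
Full level-order sequence: 23, 2, 11, 26, 1, 14, 36, 15, 38, 13.

6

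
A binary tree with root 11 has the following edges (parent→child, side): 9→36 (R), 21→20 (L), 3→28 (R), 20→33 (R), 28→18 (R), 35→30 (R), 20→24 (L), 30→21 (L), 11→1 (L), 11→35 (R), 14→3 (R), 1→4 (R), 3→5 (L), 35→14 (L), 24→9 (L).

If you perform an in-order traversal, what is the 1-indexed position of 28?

In-order visits the left subtree, then the node, then the right subtree.
At 11: go left to 1.
  At 1: no left child.
  Visit 1.
  At 1: go right to 4.
    4 is a leaf — visit 4.
Visit 11.
At 11: go right to 35.
  At 35: go left to 14.
    At 14: no left child.
    Visit 14.
    At 14: go right to 3.
      At 3: go left to 5.
        5 is a leaf — visit 5.
      Visit 3.
      At 3: go right to 28.
        At 28: no left child.
        Visit 28.
        At 28: go right to 18.
          18 is a leaf — visit 18.
  Visit 35.
  At 35: go right to 30.
    At 30: go left to 21.
      At 21: go left to 20.
        At 20: go left to 24.
          At 24: go left to 9.
            At 9: no left child.
            Visit 9.
            At 9: go right to 36.
              36 is a leaf — visit 36.
          Visit 24.
          At 24: no right child.
        Visit 20.
        At 20: go right to 33.
          33 is a leaf — visit 33.
      Visit 21.
      At 21: no right child.
    Visit 30.
    At 30: no right child.
Full in-order sequence: 1, 4, 11, 14, 5, 3, 28, 18, 35, 9, 36, 24, 20, 33, 21, 30.

7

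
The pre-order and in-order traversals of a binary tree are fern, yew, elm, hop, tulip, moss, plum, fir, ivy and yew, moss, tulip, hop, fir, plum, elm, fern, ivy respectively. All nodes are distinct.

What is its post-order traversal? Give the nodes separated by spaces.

The first element of pre-order is the root; it splits in-order into left and right subtrees.
Root fern: left subtree has 7 nodes {yew, moss, tulip, hop, fir, plum, elm}, right has 1 {ivy}.
  Root yew: left subtree has 0 nodes { }, right has 6 {moss, tulip, hop, fir, plum, elm}.
    Root elm: left subtree has 5 nodes {moss, tulip, hop, fir, plum}, right has 0 { }.
      Root hop: left subtree has 2 nodes {moss, tulip}, right has 2 {fir, plum}.
        Root tulip: left subtree has 1 node {moss}, right has 0 { }.
        Root plum: left subtree has 1 node {fir}, right has 0 { }.

moss tulip fir plum hop elm yew ivy fern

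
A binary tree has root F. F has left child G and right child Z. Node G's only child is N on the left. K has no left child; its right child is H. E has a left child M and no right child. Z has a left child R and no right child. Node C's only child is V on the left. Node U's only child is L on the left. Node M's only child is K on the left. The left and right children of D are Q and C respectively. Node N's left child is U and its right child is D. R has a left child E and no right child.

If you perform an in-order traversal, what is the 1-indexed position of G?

8

In-order visits the left subtree, then the node, then the right subtree.
At F: go left to G.
  At G: go left to N.
    At N: go left to U.
      At U: go left to L.
        L is a leaf — visit L.
      Visit U.
      At U: no right child.
    Visit N.
    At N: go right to D.
      At D: go left to Q.
        Q is a leaf — visit Q.
      Visit D.
      At D: go right to C.
        At C: go left to V.
          V is a leaf — visit V.
        Visit C.
        At C: no right child.
  Visit G.
  At G: no right child.
Visit F.
At F: go right to Z.
  At Z: go left to R.
    At R: go left to E.
      At E: go left to M.
        At M: go left to K.
          At K: no left child.
          Visit K.
          At K: go right to H.
            H is a leaf — visit H.
        Visit M.
        At M: no right child.
      Visit E.
      At E: no right child.
    Visit R.
    At R: no right child.
  Visit Z.
  At Z: no right child.
Full in-order sequence: L, U, N, Q, D, V, C, G, F, K, H, M, E, R, Z.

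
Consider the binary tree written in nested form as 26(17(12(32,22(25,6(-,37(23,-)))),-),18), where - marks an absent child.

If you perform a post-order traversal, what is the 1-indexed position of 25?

2

Post-order visits the left subtree, then the right subtree, then the node.
At 26: go left to 17.
  At 17: go left to 12.
    At 12: go left to 32.
      32 is a leaf — visit 32.
    At 12: go right to 22.
      At 22: go left to 25.
        25 is a leaf — visit 25.
      At 22: go right to 6.
        At 6: no left child.
        At 6: go right to 37.
          At 37: go left to 23.
            23 is a leaf — visit 23.
          At 37: no right child.
          Visit 37.
        Visit 6.
      Visit 22.
    Visit 12.
  At 17: no right child.
  Visit 17.
At 26: go right to 18.
  18 is a leaf — visit 18.
Visit 26.
Full post-order sequence: 32, 25, 23, 37, 6, 22, 12, 17, 18, 26.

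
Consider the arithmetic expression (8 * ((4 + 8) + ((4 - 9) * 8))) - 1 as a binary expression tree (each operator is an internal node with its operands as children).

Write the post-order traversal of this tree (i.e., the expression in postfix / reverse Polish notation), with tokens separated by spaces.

Post-order on an expression tree gives postfix notation: for each operator, emit left operand, right operand, then the operator.

8 4 8 + 4 9 - 8 * + * 1 -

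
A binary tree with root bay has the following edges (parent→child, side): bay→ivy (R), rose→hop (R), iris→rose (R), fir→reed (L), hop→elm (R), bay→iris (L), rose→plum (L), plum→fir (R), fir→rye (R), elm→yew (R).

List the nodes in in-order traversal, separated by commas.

In-order visits the left subtree, then the node, then the right subtree.
At bay: go left to iris.
  At iris: no left child.
  Visit iris.
  At iris: go right to rose.
    At rose: go left to plum.
      At plum: no left child.
      Visit plum.
      At plum: go right to fir.
        At fir: go left to reed.
          reed is a leaf — visit reed.
        Visit fir.
        At fir: go right to rye.
          rye is a leaf — visit rye.
    Visit rose.
    At rose: go right to hop.
      At hop: no left child.
      Visit hop.
      At hop: go right to elm.
        At elm: no left child.
        Visit elm.
        At elm: go right to yew.
          yew is a leaf — visit yew.
Visit bay.
At bay: go right to ivy.
  ivy is a leaf — visit ivy.

iris, plum, reed, fir, rye, rose, hop, elm, yew, bay, ivy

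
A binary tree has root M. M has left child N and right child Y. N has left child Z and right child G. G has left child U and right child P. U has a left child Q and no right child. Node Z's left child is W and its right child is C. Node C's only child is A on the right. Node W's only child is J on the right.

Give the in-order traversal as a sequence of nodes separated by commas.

W, J, Z, C, A, N, Q, U, G, P, M, Y

In-order visits the left subtree, then the node, then the right subtree.
At M: go left to N.
  At N: go left to Z.
    At Z: go left to W.
      At W: no left child.
      Visit W.
      At W: go right to J.
        J is a leaf — visit J.
    Visit Z.
    At Z: go right to C.
      At C: no left child.
      Visit C.
      At C: go right to A.
        A is a leaf — visit A.
  Visit N.
  At N: go right to G.
    At G: go left to U.
      At U: go left to Q.
        Q is a leaf — visit Q.
      Visit U.
      At U: no right child.
    Visit G.
    At G: go right to P.
      P is a leaf — visit P.
Visit M.
At M: go right to Y.
  Y is a leaf — visit Y.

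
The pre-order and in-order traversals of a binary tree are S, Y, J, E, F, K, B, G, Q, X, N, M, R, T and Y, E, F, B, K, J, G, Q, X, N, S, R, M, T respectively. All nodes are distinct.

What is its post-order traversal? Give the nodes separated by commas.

B, K, F, E, N, X, Q, G, J, Y, R, T, M, S

The first element of pre-order is the root; it splits in-order into left and right subtrees.
Root S: left subtree has 10 nodes {Y, E, F, B, K, J, G, Q, X, N}, right has 3 {R, M, T}.
  Root Y: left subtree has 0 nodes { }, right has 9 {E, F, B, K, J, G, Q, X, N}.
    Root J: left subtree has 4 nodes {E, F, B, K}, right has 4 {G, Q, X, N}.
      Root E: left subtree has 0 nodes { }, right has 3 {F, B, K}.
        Root F: left subtree has 0 nodes { }, right has 2 {B, K}.
          Root K: left subtree has 1 node {B}, right has 0 { }.
      Root G: left subtree has 0 nodes { }, right has 3 {Q, X, N}.
        Root Q: left subtree has 0 nodes { }, right has 2 {X, N}.
          Root X: left subtree has 0 nodes { }, right has 1 {N}.
  Root M: left subtree has 1 node {R}, right has 1 {T}.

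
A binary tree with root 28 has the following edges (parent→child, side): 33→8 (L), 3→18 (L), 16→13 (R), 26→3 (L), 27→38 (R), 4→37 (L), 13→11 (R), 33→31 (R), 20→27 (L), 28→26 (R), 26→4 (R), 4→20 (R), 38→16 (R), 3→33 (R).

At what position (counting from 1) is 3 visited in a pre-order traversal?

Pre-order visits the node, then its left subtree, then its right subtree.
Visit 28.
At 28: no left child.
At 28: go right to 26.
  Visit 26.
  At 26: go left to 3.
    Visit 3.
    At 3: go left to 18.
      18 is a leaf — visit 18.
    At 3: go right to 33.
      Visit 33.
      At 33: go left to 8.
        8 is a leaf — visit 8.
      At 33: go right to 31.
        31 is a leaf — visit 31.
  At 26: go right to 4.
    Visit 4.
    At 4: go left to 37.
      37 is a leaf — visit 37.
    At 4: go right to 20.
      Visit 20.
      At 20: go left to 27.
        Visit 27.
        At 27: no left child.
        At 27: go right to 38.
          Visit 38.
          At 38: no left child.
          At 38: go right to 16.
            Visit 16.
            At 16: no left child.
            At 16: go right to 13.
              Visit 13.
              At 13: no left child.
              At 13: go right to 11.
                11 is a leaf — visit 11.
      At 20: no right child.
Full pre-order sequence: 28, 26, 3, 18, 33, 8, 31, 4, 37, 20, 27, 38, 16, 13, 11.

3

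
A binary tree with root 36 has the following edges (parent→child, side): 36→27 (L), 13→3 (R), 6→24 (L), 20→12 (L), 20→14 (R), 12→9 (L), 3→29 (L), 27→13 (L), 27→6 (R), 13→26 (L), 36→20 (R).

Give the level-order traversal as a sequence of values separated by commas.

Level-order visits nodes level by level from the root, left to right within each level.
Level 0: 36
Level 1: 27, 20
Level 2: 13, 6, 12, 14
Level 3: 26, 3, 24, 9
Level 4: 29

36, 27, 20, 13, 6, 12, 14, 26, 3, 24, 9, 29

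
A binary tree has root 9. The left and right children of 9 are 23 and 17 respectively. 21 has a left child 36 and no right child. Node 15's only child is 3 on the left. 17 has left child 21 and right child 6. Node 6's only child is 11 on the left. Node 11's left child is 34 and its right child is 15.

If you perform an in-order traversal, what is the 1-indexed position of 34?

6

In-order visits the left subtree, then the node, then the right subtree.
At 9: go left to 23.
  23 is a leaf — visit 23.
Visit 9.
At 9: go right to 17.
  At 17: go left to 21.
    At 21: go left to 36.
      36 is a leaf — visit 36.
    Visit 21.
    At 21: no right child.
  Visit 17.
  At 17: go right to 6.
    At 6: go left to 11.
      At 11: go left to 34.
        34 is a leaf — visit 34.
      Visit 11.
      At 11: go right to 15.
        At 15: go left to 3.
          3 is a leaf — visit 3.
        Visit 15.
        At 15: no right child.
    Visit 6.
    At 6: no right child.
Full in-order sequence: 23, 9, 36, 21, 17, 34, 11, 3, 15, 6.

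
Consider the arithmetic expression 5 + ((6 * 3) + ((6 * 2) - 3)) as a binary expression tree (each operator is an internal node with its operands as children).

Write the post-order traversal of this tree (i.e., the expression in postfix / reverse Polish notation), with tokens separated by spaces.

5 6 3 * 6 2 * 3 - + +

Post-order on an expression tree gives postfix notation: for each operator, emit left operand, right operand, then the operator.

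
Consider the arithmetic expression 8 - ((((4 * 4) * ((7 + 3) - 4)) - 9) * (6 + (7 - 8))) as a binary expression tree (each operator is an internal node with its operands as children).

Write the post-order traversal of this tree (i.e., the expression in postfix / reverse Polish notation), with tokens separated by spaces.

8 4 4 * 7 3 + 4 - * 9 - 6 7 8 - + * -

Post-order on an expression tree gives postfix notation: for each operator, emit left operand, right operand, then the operator.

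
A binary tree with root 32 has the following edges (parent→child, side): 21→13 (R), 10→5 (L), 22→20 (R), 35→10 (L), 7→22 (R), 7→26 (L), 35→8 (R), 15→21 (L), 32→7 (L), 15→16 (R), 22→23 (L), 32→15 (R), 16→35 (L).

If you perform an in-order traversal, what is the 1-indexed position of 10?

In-order visits the left subtree, then the node, then the right subtree.
At 32: go left to 7.
  At 7: go left to 26.
    26 is a leaf — visit 26.
  Visit 7.
  At 7: go right to 22.
    At 22: go left to 23.
      23 is a leaf — visit 23.
    Visit 22.
    At 22: go right to 20.
      20 is a leaf — visit 20.
Visit 32.
At 32: go right to 15.
  At 15: go left to 21.
    At 21: no left child.
    Visit 21.
    At 21: go right to 13.
      13 is a leaf — visit 13.
  Visit 15.
  At 15: go right to 16.
    At 16: go left to 35.
      At 35: go left to 10.
        At 10: go left to 5.
          5 is a leaf — visit 5.
        Visit 10.
        At 10: no right child.
      Visit 35.
      At 35: go right to 8.
        8 is a leaf — visit 8.
    Visit 16.
    At 16: no right child.
Full in-order sequence: 26, 7, 23, 22, 20, 32, 21, 13, 15, 5, 10, 35, 8, 16.

11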